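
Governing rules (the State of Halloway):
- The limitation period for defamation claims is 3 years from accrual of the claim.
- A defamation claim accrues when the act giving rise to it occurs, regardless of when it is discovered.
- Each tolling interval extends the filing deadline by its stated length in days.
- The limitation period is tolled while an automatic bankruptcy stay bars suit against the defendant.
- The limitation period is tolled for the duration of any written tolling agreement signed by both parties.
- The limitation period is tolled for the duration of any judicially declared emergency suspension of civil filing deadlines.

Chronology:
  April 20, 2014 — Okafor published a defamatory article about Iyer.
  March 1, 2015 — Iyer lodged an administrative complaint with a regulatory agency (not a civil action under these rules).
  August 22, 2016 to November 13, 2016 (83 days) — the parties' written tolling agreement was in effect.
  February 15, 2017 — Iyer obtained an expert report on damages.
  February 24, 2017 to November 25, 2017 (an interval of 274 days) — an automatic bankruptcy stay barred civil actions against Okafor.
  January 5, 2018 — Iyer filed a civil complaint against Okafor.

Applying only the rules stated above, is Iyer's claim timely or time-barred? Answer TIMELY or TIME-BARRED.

The limitation period began to run on April 20, 2014.
Adding the 3 years base period to April 20, 2014 gives a deadline of April 20, 2017, before any tolling.
The written tolling agreement from August 22, 2016 to November 13, 2016 tolled the period for 83 days, extending the deadline to July 12, 2017.
The period was tolled for 274 days by the automatic bankruptcy stay (February 24, 2017 to November 25, 2017), pushing the deadline to April 12, 2018.
The other events in the timeline have no effect on the limitation period under the stated rules.
Iyer filed on January 5, 2018, before the April 12, 2018 deadline, so the action is timely.

TIMELY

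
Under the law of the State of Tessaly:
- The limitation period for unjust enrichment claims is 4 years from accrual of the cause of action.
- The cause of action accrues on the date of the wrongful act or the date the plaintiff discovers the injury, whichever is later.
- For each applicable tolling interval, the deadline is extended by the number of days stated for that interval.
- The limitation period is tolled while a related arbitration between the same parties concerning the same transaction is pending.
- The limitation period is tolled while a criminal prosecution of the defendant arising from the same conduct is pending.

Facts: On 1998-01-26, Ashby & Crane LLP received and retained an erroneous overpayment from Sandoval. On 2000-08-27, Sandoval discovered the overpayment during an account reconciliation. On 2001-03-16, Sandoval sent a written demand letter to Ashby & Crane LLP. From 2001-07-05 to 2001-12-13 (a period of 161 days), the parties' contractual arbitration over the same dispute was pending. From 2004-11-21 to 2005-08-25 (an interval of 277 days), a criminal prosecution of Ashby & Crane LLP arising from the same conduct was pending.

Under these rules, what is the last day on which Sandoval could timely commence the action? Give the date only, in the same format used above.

Because discovery on 2000-08-27 post-dates the 1998-01-26 act, accrual under the later-of rule falls on 2000-08-27.
Adding the 4 years base period to 2000-08-27 gives a deadline of 2004-08-27, before any tolling.
The period was tolled for 161 days by the pending related arbitration (2001-07-05 to 2001-12-13), pushing the deadline to 2005-02-04.
The period was tolled for 277 days by the pending criminal prosecution (2004-11-21 to 2005-08-25), pushing the deadline to 2005-11-08.
The other events in the timeline have no effect on the limitation period under the stated rules.

2005-11-08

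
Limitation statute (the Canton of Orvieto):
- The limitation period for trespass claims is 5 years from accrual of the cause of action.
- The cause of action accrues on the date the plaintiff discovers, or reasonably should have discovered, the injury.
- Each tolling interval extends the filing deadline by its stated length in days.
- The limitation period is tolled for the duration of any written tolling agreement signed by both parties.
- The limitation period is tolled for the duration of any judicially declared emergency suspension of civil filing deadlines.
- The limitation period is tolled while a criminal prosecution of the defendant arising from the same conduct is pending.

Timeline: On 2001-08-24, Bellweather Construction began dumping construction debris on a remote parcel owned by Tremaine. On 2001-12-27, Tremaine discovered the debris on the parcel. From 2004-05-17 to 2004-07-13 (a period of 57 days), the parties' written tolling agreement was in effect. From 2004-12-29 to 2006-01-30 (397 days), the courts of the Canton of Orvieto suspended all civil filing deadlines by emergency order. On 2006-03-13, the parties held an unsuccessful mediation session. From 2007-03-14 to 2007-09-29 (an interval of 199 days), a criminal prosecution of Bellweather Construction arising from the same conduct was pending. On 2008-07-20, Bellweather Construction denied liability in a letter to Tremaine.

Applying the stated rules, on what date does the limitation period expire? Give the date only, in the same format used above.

Accrual is tied to discovery, so the period began on 2001-12-27 rather than on 2001-08-24 when the act occurred.
5 years from 2001-12-27 is 2006-12-27.
Because the written tolling agreement ran from 2004-05-17 to 2004-07-13, the deadline is extended by 57 days to 2007-02-22.
Because the emergency suspension of filing deadlines ran from 2004-12-29 to 2006-01-30, the deadline is extended by 397 days to 2008-03-25.
The pending criminal prosecution from 2007-03-14 to 2007-09-29 tolled the period for 199 days, extending the deadline to 2008-10-10.
Nothing else in the chronology tolls or restarts the period.

2008-10-10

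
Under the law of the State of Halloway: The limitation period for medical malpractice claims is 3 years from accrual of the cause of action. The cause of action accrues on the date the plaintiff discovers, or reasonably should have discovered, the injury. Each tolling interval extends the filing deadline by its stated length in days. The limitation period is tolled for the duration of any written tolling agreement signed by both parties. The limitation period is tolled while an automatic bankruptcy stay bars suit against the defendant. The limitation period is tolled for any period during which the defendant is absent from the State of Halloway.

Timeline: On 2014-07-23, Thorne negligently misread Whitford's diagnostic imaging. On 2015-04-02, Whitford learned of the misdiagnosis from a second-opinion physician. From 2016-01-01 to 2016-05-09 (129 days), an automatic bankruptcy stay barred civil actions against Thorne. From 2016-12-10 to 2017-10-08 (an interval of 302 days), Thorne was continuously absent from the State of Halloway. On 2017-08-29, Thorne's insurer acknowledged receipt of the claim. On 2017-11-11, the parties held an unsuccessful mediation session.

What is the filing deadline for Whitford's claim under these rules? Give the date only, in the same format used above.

Accrual is tied to discovery, so the period began on 2015-04-02 rather than on 2014-07-23 when the act occurred.
3 years from 2015-04-02 is 2018-04-02.
The automatic bankruptcy stay from 2016-01-01 to 2016-05-09 tolled the period for 129 days, extending the deadline to 2018-08-09.
Because the defendant's absence from the jurisdiction ran from 2016-12-10 to 2017-10-08, the deadline is extended by 302 days to 2019-06-07.
None of the other events listed affects the running of the period under the stated rules.

2019-06-07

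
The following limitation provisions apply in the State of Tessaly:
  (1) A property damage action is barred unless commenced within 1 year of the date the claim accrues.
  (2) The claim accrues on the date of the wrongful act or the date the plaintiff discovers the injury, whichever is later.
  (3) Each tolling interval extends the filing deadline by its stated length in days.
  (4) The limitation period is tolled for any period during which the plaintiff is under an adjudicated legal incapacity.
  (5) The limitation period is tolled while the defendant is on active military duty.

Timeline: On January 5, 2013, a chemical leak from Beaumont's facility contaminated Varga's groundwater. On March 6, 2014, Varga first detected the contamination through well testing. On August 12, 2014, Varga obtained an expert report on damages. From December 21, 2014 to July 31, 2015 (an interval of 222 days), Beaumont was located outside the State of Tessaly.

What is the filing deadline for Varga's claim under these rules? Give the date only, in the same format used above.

March 6, 2015

The claim accrued on March 6, 2014 — the later of the January 5, 2013 act and the March 6, 2014 discovery.
Adding the 1 year base period to March 6, 2014 gives a deadline of March 6, 2015, before any tolling.
Although the defendant's absence ran from December 21, 2014 to July 31, 2015, the stated rules do not make that a tolling event, so it is disregarded.
The other events in the timeline have no effect on the limitation period under the stated rules.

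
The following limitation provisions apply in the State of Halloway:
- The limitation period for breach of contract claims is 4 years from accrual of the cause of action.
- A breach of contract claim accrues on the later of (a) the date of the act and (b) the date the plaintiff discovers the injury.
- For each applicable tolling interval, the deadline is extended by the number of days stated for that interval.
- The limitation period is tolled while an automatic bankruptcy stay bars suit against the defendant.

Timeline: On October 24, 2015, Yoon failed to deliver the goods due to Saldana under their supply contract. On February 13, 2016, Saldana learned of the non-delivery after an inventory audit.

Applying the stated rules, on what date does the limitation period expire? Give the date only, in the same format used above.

February 13, 2020

Taking the later of the act (October 24, 2015) and discovery (February 13, 2016), the claim accrued on February 13, 2016.
4 years from February 13, 2016 is February 13, 2020.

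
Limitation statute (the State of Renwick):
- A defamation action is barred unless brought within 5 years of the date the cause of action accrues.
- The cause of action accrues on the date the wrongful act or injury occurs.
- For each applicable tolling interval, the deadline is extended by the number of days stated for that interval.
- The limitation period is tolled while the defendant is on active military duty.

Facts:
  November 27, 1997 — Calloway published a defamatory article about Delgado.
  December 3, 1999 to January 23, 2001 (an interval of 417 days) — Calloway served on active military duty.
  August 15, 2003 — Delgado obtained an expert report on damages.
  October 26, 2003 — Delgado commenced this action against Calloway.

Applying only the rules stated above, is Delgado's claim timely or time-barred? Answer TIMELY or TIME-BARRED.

The cause of action accrued on November 27, 1997, the date of the act.
The untolled deadline — 5 years after November 27, 1997 — is November 27, 2002.
The defendant's active military service from December 3, 1999 to January 23, 2001 tolled the period for 417 days, extending the deadline to January 18, 2004.
Nothing else in the chronology tolls or restarts the period.
Delgado filed on October 26, 2003, before the January 18, 2004 deadline, so the action is timely.

TIMELY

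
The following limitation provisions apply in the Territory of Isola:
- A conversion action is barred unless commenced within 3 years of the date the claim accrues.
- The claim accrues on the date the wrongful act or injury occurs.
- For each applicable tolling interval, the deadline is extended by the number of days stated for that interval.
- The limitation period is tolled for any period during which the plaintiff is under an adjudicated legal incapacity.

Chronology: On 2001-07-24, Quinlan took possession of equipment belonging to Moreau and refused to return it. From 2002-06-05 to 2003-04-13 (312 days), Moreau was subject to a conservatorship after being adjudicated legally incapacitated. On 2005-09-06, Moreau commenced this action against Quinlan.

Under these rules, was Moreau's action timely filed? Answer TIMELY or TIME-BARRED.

TIME-BARRED

The claim accrued on 2001-07-24, the date of the act.
The untolled deadline — 3 years after 2001-07-24 — is 2004-07-24.
Because the plaintiff's legal incapacity ran from 2002-06-05 to 2003-04-13, the deadline is extended by 312 days to 2005-06-01.
Moreau filed on 2005-09-06, after the 2005-06-01 deadline, so the action is time-barred.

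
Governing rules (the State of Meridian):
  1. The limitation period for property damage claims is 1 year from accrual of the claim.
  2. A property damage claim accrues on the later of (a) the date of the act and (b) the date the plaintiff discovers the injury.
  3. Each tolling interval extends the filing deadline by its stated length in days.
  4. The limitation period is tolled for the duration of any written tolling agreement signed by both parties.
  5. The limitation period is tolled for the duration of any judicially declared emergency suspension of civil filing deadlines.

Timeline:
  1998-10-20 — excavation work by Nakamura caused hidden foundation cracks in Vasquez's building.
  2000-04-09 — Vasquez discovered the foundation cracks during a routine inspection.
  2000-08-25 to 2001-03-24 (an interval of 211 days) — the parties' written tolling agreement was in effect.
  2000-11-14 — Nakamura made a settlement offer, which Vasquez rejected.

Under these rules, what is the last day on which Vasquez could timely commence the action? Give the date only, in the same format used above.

2001-11-06

Taking the later of the act (1998-10-20) and discovery (2000-04-09), the claim accrued on 2000-04-09.
Adding the 1 year base period to 2000-04-09 gives a deadline of 2001-04-09, before any tolling.
The period was tolled for 211 days by the written tolling agreement (2000-08-25 to 2001-03-24), pushing the deadline to 2001-11-06.
The other events in the timeline have no effect on the limitation period under the stated rules.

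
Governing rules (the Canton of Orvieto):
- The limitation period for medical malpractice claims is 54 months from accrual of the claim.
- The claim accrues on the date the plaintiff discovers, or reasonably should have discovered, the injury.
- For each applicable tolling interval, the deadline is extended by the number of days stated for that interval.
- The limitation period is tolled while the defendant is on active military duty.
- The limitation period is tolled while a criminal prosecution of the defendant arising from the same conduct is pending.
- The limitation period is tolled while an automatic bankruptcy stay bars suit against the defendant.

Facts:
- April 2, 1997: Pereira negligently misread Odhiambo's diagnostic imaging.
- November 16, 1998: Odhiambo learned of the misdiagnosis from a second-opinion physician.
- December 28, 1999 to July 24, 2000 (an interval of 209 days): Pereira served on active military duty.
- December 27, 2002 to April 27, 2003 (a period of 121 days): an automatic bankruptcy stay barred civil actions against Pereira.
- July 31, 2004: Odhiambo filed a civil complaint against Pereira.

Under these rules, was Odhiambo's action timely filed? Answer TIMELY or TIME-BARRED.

Under the discovery rule, the claim accrued on November 16, 1998, when Odhiambo discovered the injury — not on the April 2, 1997 date of the underlying act.
54 months from November 16, 1998 is May 16, 2003.
The defendant's active military service from December 28, 1999 to July 24, 2000 tolled the period for 209 days, extending the deadline to December 11, 2003.
The automatic bankruptcy stay from December 27, 2002 to April 27, 2003 tolled the period for 121 days, extending the deadline to April 10, 2004.
Filing on July 31, 2004 missed the April 10, 2004 deadline — the action is time-barred.

TIME-BARRED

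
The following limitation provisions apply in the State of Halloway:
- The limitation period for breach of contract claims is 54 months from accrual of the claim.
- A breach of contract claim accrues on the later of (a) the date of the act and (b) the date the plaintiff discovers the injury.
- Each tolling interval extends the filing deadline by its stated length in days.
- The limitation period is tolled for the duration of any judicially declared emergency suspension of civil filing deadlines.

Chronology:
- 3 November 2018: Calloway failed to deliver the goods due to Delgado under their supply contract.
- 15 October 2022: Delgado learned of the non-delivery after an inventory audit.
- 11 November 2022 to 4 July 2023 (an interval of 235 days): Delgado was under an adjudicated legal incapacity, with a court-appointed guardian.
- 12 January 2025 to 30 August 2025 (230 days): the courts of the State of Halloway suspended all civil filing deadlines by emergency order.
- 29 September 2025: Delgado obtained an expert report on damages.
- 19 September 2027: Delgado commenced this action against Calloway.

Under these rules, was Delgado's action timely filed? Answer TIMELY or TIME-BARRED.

Because discovery on 15 October 2022 post-dates the 3 November 2018 act, accrual under the later-of rule falls on 15 October 2022.
54 months from 15 October 2022 is 15 April 2027.
The emergency suspension of filing deadlines from 12 January 2025 to 30 August 2025 tolled the period for 230 days, extending the deadline to 1 December 2027.
Although the plaintiff's incapacity ran from 11 November 2022 to 4 July 2023, the stated rules do not make that a tolling event, so it is disregarded.
None of the other events listed affects the running of the period under the stated rules.
Delgado filed on 19 September 2027, before the 1 December 2027 deadline, so the action is timely.

TIMELY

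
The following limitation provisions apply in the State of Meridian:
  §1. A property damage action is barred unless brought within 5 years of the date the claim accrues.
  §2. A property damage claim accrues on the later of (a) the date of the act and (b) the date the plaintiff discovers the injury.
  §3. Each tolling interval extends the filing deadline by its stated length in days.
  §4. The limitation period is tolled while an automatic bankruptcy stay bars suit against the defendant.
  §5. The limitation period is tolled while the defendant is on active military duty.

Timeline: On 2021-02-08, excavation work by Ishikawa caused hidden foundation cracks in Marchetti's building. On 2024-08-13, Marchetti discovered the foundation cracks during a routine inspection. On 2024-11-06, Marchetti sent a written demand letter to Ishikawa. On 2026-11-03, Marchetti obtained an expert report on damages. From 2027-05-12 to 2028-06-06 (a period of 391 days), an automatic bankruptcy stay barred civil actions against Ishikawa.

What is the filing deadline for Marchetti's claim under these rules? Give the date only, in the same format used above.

2030-09-08

Because discovery on 2024-08-13 post-dates the 2021-02-08 act, accrual under the later-of rule falls on 2024-08-13.
Adding the 5 years base period to 2024-08-13 gives a deadline of 2029-08-13, before any tolling.
The period was tolled for 391 days by the automatic bankruptcy stay (2027-05-12 to 2028-06-06), pushing the deadline to 2030-09-08.
Nothing else in the chronology tolls or restarts the period.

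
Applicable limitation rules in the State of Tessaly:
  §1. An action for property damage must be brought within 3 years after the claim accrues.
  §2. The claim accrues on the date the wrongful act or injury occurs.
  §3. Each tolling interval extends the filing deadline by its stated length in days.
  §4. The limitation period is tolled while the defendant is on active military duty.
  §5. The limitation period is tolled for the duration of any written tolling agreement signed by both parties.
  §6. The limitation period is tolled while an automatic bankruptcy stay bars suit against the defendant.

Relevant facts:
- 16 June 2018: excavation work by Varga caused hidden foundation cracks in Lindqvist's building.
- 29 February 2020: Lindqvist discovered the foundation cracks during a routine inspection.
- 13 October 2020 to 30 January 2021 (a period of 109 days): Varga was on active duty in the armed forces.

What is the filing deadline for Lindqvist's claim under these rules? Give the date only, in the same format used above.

3 October 2021

The claim accrued on 16 June 2018, when the wrongful act occurred; under the stated occurrence rule the 29 February 2020 discovery does not delay accrual.
Adding the 3 years base period to 16 June 2018 gives a deadline of 16 June 2021, before any tolling.
Because the defendant's active military service ran from 13 October 2020 to 30 January 2021, the deadline is extended by 109 days to 3 October 2021.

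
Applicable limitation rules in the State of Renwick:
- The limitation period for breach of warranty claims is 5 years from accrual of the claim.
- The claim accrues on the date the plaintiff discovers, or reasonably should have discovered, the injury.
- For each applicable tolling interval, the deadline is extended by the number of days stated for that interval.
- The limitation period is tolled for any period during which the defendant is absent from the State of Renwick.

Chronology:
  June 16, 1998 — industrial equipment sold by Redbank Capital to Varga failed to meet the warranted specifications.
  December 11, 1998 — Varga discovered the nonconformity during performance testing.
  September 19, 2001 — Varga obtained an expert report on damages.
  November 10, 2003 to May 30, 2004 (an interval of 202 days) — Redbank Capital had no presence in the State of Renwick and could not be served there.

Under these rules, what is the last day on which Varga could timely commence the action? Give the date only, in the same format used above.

Accrual is tied to discovery, so the period began on December 11, 1998 rather than on June 16, 1998 when the act occurred.
5 years from December 11, 1998 is December 11, 2003.
The defendant's absence from the jurisdiction from November 10, 2003 to May 30, 2004 tolled the period for 202 days, extending the deadline to June 30, 2004.
None of the other events listed affects the running of the period under the stated rules.

June 30, 2004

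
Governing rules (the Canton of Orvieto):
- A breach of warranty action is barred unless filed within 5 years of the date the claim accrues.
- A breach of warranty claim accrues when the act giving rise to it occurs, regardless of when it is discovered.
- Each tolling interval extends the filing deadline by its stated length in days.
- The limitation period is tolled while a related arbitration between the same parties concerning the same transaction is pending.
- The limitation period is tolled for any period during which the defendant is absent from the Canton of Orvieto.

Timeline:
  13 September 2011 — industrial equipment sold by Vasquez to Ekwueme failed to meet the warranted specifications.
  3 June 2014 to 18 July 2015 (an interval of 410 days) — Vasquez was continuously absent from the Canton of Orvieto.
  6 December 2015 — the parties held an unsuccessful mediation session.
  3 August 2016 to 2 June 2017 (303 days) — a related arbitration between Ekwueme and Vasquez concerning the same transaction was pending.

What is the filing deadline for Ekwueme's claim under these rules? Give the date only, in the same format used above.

27 August 2018

The limitation period began to run on 13 September 2011.
Adding the 5 years base period to 13 September 2011 gives a deadline of 13 September 2016, before any tolling.
The defendant's absence from the jurisdiction from 3 June 2014 to 18 July 2015 tolled the period for 410 days, extending the deadline to 28 October 2017.
The pending related arbitration from 3 August 2016 to 2 June 2017 tolled the period for 303 days, extending the deadline to 27 August 2018.
Nothing else in the chronology tolls or restarts the period.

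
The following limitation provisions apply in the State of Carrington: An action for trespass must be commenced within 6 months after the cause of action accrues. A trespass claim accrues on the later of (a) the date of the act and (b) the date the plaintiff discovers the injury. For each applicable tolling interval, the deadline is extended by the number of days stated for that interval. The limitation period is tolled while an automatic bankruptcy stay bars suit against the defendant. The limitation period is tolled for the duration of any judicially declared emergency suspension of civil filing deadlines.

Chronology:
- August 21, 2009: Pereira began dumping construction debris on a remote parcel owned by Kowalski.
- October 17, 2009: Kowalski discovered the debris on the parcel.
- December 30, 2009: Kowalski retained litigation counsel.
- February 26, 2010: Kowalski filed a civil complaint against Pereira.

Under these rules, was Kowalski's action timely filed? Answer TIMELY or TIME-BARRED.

TIMELY

Because discovery on October 17, 2009 post-dates the August 21, 2009 act, accrual under the later-of rule falls on October 17, 2009.
The untolled deadline — 6 months after October 17, 2009 — is April 17, 2010.
The other events in the timeline have no effect on the limitation period under the stated rules.
The February 26, 2010 filing precedes the April 17, 2010 deadline; the claim is timely.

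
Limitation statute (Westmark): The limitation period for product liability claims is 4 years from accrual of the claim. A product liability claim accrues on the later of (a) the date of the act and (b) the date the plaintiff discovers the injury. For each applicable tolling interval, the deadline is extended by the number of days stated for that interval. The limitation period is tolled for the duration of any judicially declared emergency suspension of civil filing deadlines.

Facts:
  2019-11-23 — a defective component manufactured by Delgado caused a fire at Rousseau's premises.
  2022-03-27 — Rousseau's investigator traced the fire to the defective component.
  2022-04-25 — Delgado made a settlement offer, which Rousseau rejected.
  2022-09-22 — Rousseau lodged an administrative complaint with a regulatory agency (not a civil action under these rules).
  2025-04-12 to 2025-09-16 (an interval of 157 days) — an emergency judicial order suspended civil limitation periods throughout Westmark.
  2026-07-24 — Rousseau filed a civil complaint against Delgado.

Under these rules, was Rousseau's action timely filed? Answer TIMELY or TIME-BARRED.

TIMELY

Because discovery on 2022-03-27 post-dates the 2019-11-23 act, accrual under the later-of rule falls on 2022-03-27.
Adding the 4 years base period to 2022-03-27 gives a deadline of 2026-03-27, before any tolling.
The emergency suspension of filing deadlines from 2025-04-12 to 2025-09-16 tolled the period for 157 days, extending the deadline to 2026-08-31.
Nothing else in the chronology tolls or restarts the period.
Filing on 2026-07-24 beat the 2026-08-31 deadline — the action is timely.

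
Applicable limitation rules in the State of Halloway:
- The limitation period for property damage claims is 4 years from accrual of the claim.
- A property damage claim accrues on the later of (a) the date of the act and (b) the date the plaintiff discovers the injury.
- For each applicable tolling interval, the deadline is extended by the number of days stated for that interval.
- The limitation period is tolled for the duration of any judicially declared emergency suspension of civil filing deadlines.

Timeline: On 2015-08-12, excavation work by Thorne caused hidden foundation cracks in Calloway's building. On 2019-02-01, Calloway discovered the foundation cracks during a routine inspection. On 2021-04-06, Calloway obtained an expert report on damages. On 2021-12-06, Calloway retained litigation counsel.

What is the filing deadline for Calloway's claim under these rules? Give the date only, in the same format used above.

Taking the later of the act (2015-08-12) and discovery (2019-02-01), the claim accrued on 2019-02-01.
The untolled deadline — 4 years after 2019-02-01 — is 2023-02-01.
The other events in the timeline have no effect on the limitation period under the stated rules.

2023-02-01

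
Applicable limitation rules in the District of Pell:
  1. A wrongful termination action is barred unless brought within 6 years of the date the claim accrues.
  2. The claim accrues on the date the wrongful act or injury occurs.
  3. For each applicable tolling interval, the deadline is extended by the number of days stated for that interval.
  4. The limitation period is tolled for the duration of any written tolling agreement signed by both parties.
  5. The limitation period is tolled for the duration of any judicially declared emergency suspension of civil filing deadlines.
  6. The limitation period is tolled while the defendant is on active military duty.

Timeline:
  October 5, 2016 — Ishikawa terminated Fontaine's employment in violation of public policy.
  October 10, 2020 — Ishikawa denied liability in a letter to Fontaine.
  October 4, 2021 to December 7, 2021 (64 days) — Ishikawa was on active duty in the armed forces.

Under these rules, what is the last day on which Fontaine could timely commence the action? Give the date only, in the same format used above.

December 8, 2022

The claim accrued on October 5, 2016, when the wrongful act occurred.
The untolled deadline — 6 years after October 5, 2016 — is October 5, 2022.
Because the defendant's active military service ran from October 4, 2021 to December 7, 2021, the deadline is extended by 64 days to December 8, 2022.
None of the other events listed affects the running of the period under the stated rules.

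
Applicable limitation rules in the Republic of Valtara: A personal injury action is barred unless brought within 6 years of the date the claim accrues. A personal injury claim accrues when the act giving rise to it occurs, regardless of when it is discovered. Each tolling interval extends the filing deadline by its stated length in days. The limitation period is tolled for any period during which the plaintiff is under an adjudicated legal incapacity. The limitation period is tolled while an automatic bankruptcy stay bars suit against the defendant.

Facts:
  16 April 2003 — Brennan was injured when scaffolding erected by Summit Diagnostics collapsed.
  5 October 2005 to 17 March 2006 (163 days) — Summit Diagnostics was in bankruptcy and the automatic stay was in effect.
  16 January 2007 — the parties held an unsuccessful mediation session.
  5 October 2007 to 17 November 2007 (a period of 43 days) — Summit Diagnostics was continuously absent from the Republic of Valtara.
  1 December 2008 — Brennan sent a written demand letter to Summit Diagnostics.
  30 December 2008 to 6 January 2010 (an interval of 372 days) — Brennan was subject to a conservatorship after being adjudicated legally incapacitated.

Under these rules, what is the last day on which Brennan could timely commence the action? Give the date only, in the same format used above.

3 October 2010

The claim accrued on 16 April 2003, the date of the act.
Adding the 6 years base period to 16 April 2003 gives a deadline of 16 April 2009, before any tolling.
The automatic bankruptcy stay from 5 October 2005 to 17 March 2006 tolled the period for 163 days, extending the deadline to 26 September 2009.
The period was tolled for 372 days by the plaintiff's legal incapacity (30 December 2008 to 6 January 2010), pushing the deadline to 3 October 2010.
Although the defendant's absence ran from 5 October 2007 to 17 November 2007, the stated rules do not make that a tolling event, so it is disregarded.
The other events in the timeline have no effect on the limitation period under the stated rules.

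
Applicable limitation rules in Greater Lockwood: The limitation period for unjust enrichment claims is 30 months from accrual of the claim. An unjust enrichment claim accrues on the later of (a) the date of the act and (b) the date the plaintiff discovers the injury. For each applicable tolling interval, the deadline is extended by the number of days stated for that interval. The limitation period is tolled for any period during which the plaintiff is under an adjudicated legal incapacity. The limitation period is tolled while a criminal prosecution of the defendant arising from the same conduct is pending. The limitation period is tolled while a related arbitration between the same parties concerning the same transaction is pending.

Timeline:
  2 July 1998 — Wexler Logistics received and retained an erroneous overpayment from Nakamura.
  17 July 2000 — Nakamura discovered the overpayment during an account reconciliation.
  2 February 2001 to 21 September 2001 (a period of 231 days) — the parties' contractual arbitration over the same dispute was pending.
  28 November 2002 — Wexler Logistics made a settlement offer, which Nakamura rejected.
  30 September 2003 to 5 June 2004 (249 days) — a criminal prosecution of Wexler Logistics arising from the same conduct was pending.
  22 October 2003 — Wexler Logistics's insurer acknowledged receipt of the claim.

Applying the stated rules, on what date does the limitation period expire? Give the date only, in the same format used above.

5 September 2003

Because discovery on 17 July 2000 post-dates the 2 July 1998 act, accrual under the later-of rule falls on 17 July 2000.
30 months from 17 July 2000 is 17 January 2003.
The pending related arbitration from 2 February 2001 to 21 September 2001 tolled the period for 231 days, extending the deadline to 5 September 2003.
The pending criminal prosecution starting 30 September 2003 came too late — the period had run on 5 September 2003 — and so does not extend the deadline.
The other events in the timeline have no effect on the limitation period under the stated rules.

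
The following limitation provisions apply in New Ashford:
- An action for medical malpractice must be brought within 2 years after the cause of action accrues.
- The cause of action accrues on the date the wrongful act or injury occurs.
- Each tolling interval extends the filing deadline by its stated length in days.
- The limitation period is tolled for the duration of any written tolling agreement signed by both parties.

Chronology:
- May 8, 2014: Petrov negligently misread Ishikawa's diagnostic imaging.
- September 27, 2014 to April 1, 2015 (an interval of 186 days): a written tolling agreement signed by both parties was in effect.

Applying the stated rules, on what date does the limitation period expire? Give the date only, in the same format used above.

The claim accrued on May 8, 2014, when the wrongful act occurred.
Adding the 2 years base period to May 8, 2014 gives a deadline of May 8, 2016, before any tolling.
Because the written tolling agreement ran from September 27, 2014 to April 1, 2015, the deadline is extended by 186 days to November 10, 2016.

November 10, 2016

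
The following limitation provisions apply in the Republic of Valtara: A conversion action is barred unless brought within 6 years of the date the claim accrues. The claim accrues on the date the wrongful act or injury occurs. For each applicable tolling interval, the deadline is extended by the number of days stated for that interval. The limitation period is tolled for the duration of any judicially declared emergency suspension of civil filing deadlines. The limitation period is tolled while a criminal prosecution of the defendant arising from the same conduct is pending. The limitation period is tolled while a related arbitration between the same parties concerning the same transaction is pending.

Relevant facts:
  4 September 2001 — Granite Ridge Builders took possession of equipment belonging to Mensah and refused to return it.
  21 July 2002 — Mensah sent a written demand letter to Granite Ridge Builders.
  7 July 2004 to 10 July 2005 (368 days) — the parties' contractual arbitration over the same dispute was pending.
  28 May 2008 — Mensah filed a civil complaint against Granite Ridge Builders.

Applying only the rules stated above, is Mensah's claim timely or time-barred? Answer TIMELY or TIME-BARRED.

The claim accrued on 4 September 2001, the date of the act.
The untolled deadline — 6 years after 4 September 2001 — is 4 September 2007.
Because the pending related arbitration ran from 7 July 2004 to 10 July 2005, the deadline is extended by 368 days to 6 September 2008.
The other events in the timeline have no effect on the limitation period under the stated rules.
The 28 May 2008 filing precedes the 6 September 2008 deadline; the claim is timely.

TIMELY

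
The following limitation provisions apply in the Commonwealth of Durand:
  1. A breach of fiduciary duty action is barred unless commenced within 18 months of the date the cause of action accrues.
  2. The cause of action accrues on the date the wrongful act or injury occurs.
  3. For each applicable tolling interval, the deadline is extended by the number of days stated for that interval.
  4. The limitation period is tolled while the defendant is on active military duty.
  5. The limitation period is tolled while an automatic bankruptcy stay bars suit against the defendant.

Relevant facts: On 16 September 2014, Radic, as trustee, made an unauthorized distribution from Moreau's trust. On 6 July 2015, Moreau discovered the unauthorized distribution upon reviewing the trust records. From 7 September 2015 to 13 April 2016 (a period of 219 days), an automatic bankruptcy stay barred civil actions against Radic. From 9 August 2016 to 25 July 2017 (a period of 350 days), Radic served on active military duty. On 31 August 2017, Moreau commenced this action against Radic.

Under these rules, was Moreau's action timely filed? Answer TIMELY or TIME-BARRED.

TIMELY

Accrual is governed by the date of the act, so the period began to run on 16 September 2014; the later discovery on 6 July 2015 is irrelevant under the stated rule.
The untolled deadline — 18 months after 16 September 2014 — is 16 March 2016.
The period was tolled for 219 days by the automatic bankruptcy stay (7 September 2015 to 13 April 2016), pushing the deadline to 21 October 2016.
Because the defendant's active military service ran from 9 August 2016 to 25 July 2017, the deadline is extended by 350 days to 6 October 2017.
Moreau filed on 31 August 2017, before the 6 October 2017 deadline, so the action is timely.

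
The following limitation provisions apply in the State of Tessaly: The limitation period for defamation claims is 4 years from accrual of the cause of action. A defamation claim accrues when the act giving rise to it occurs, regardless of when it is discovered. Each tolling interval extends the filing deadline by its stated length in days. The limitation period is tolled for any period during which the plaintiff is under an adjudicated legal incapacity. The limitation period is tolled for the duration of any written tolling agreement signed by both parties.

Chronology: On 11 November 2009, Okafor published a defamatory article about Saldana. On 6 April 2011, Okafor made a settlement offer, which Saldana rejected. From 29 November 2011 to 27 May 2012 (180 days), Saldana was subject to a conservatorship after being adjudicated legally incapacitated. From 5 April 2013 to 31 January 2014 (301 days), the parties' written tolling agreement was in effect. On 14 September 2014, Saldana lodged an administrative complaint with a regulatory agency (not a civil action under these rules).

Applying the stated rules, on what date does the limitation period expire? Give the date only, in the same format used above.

7 March 2015

The limitation period began to run on 11 November 2009.
4 years from 11 November 2009 is 11 November 2013.
The period was tolled for 180 days by the plaintiff's legal incapacity (29 November 2011 to 27 May 2012), pushing the deadline to 10 May 2014.
Because the written tolling agreement ran from 5 April 2013 to 31 January 2014, the deadline is extended by 301 days to 7 March 2015.
None of the other events listed affects the running of the period under the stated rules.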